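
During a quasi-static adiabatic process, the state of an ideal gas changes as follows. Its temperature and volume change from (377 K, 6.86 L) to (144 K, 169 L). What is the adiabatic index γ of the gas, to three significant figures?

TV^(γ−1) = const ⇒ γ − 1 = ln(T₂/T₁) / ln(V₁/V₂).
γ = 1 + ln(144/377) / ln(6.86/169) = 1.3.

γ ≈ 1.30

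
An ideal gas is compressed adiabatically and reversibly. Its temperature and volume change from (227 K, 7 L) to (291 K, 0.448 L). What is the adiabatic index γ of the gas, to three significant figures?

TV^(γ−1) = const ⇒ γ − 1 = ln(T₂/T₁) / ln(V₁/V₂).
γ = 1 + ln(291/227) / ln(7/0.448) = 1.09.

γ ≈ 1.09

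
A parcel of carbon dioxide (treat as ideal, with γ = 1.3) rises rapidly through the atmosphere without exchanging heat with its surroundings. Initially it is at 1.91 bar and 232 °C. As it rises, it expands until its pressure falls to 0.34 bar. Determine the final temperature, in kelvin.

T₂ ≈ 339 K

Along an adiabat T P^((1−γ)/γ) is constant, so T₂ = T₁ (P₂/P₁)^((γ−1)/γ).
T₁ = 232 °C = 505.1 K.
T₂ = 505.1 × (0.34/1.91)^(0.231) = 339.2 K.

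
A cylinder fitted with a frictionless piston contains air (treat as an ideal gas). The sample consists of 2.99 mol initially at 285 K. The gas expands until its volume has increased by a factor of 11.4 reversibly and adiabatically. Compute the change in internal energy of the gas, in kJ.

ΔU ≈ -11.0 kJ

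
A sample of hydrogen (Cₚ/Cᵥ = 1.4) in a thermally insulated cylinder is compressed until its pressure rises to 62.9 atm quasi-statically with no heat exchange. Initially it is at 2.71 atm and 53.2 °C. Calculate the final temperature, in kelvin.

Adiabatic: T₂/T₁ = (P₂/P₁)^((γ−1)/γ).
T₁ = 53.2 °C = 326.3 K.
T₂ = 326.3 × (62.9/2.71)^(0.286) = 801.5 K.

T₂ ≈ 801 K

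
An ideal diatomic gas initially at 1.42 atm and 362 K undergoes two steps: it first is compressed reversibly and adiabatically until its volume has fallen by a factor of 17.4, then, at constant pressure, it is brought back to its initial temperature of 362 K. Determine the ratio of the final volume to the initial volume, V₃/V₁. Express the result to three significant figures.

For a diatomic ideal gas γ = 7/5.
Adiabatic step: V₂/V₁ = 0.05747; T₂ = T₁·17.4^(2/5) = 1135 K.
Isobaric step: V₃/V₂ = T₃/T₂ = 362/1135.
V₃/V₁ = (V₂/V₁)(V₃/V₂) = 0.05747 × (362/1135) = 0.01833.

V₃/V₁ ≈ 0.0183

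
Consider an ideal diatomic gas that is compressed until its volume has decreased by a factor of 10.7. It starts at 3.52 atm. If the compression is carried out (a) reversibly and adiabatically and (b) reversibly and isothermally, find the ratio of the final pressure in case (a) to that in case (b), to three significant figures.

P_adiabatic / P_isothermal ≈ 2.58

For a diatomic ideal gas γ = 7/5.
Isothermal: P_b = P₁(V₁/V₂) = 3.52×10.7.
Adiabatic: P_a = P₁(V₁/V₂)^γ = 3.52×10.7^(7/5).
P_a/P_b = (V₁/V₂)^(γ−1) = 10.7^(2/5) = 2.581.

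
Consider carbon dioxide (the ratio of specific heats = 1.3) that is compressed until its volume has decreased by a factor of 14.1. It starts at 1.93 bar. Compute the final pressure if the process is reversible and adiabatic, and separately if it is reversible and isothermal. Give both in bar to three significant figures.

Isothermal: P₂ = P₁(V₁/V₂) = 1.93×14.1 = 27.21 bar.
Adiabatic: P₂ = P₁(V₁/V₂)^γ = 1.93×14.1^(1.3) = 60.19 bar.

adiabatic: 60.2 bar; isothermal: 27.2 bar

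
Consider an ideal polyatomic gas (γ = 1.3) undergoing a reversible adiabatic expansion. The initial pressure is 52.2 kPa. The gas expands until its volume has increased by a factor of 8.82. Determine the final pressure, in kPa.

Adiabatic: P₁V₁^γ = P₂V₂^γ ⇒ P₂ = P₁ (V₁/V₂)^γ.
P₂ = 52.2 × (1/8.82)^(1.3) = 3.08 kPa.

P₂ ≈ 3.08 kPa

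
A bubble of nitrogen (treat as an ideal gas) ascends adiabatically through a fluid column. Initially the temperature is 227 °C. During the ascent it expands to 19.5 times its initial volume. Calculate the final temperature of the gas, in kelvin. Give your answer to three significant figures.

T₂ ≈ 152 K

Adiabatic: T₁V₁^(γ−1) = T₂V₂^(γ−1) ⇒ T₂ = T₁ (V₁/V₂)^(γ−1).
For a diatomic ideal gas γ = 7/5, so γ−1 = 2/5.
T₁ = 227 °C = 500.1 K.
T₂ = 500.1 × (1/19.5)^(2/5) = 152.4 K.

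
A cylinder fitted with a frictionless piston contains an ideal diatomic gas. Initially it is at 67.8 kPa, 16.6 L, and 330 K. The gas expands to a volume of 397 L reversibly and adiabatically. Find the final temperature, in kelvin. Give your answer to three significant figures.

For a reversible adiabat TV^(γ−1) is constant, so T₂ = T₁ (V₁/V₂)^(γ−1).
γ = 7/5 for a diatomic ideal gas.
T₂ = 330 × (16.6/397)^(2/5) = 92.69 K.

T₂ ≈ 92.7 K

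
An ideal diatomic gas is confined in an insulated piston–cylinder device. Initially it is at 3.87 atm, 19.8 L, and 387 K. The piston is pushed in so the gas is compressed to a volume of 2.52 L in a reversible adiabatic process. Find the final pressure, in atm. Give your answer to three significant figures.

Adiabatic: P₁V₁^γ = P₂V₂^γ ⇒ P₂ = P₁ (V₁/V₂)^γ.
γ = 7/5 for a diatomic ideal gas.
P₂ = 3.87 × (19.8/2.52)^(7/5) = 69.36 atm.

P₂ ≈ 69.4 atm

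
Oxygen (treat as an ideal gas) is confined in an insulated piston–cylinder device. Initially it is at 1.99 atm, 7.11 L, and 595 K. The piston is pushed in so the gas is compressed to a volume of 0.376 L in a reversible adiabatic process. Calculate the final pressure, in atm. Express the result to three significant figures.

P₂ ≈ 122 atm

Adiabatic: P₁V₁^γ = P₂V₂^γ ⇒ P₂ = P₁ (V₁/V₂)^γ.
γ = 7/5 for a diatomic ideal gas.
P₂ = 1.99 × (7.11/0.376)^(7/5) = 122 atm.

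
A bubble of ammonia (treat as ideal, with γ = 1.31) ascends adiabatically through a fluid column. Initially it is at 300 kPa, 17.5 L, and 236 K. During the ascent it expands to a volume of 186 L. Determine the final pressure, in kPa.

P₂ ≈ 13.6 kPa

Since PV^γ is constant along a reversible adiabat, P₂ = P₁ (V₁/V₂)^γ.
P₂ = 300 × (17.5/186)^(1.31) = 13.57 kPa.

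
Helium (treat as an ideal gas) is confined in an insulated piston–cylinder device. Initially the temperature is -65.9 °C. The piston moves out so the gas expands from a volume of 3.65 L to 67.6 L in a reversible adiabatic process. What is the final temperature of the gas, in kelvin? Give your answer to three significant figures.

T₂ ≈ 29.6 K

For a reversible adiabat TV^(γ−1) is constant, so T₂ = T₁ (V₁/V₂)^(γ−1).
For a monatomic ideal gas γ = 5/3, so γ−1 = 2/3.
T₁ = -65.9 °C = 207.2 K.
T₂ = 207.2 × (3.65/67.6)^(2/3) = 29.61 K.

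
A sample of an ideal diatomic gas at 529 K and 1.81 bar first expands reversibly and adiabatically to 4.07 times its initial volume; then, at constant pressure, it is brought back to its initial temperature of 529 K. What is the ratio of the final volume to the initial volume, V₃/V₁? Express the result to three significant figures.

V₃/V₁ ≈ 7.14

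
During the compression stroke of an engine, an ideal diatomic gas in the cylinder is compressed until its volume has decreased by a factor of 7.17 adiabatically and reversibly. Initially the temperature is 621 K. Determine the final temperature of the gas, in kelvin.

T₂ ≈ 1370 K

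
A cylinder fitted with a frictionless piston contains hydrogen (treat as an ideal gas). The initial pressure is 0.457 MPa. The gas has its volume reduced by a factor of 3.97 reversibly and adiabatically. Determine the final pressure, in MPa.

P₂ ≈ 3.15 MPa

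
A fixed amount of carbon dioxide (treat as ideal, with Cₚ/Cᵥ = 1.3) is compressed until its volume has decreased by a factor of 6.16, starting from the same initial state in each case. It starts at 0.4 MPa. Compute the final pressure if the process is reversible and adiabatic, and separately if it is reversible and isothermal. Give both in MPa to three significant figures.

Isothermal: P₂ = P₁(V₁/V₂) = 0.4×6.16 = 2.464 MPa.
Adiabatic: P₂ = P₁(V₁/V₂)^γ = 0.4×6.16^(1.3) = 4.251 MPa.

adiabatic: 4.25 MPa; isothermal: 2.46 MPa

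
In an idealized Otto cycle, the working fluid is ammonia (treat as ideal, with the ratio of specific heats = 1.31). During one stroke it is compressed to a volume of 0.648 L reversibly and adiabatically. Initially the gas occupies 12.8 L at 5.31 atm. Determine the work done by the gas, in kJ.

P₂ = P₁(V₁/V₂)^γ = 5.31×(12.8/0.648)^(1.31) = 264.5 atm.
For a reversible adiabat, W_by_gas = (P₁V₁ − P₂V₂)/(γ−1).
W_by = (538000×0.0128 − 2.68×10^7×0.000648) / (0.31) = -33800 J.

W ≈ -33.8 kJ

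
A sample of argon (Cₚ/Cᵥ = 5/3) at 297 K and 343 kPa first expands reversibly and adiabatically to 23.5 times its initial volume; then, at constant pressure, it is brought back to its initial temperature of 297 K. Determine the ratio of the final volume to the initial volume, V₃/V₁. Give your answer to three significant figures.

Adiabatic step: V₂/V₁ = 23.5; T₂ = T₁·(1/23.5)^(2/3) = 36.2 K.
Isobaric step: V₃/V₂ = T₃/T₂ = 297/36.2.
V₃/V₁ = (V₂/V₁)(V₃/V₂) = 23.5 × (297/36.2) = 192.8.

V₃/V₁ ≈ 193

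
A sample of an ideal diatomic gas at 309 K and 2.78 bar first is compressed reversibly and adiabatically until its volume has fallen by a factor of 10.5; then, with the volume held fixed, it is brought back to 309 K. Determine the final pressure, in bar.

P₃ ≈ 29.2 bar

For a diatomic ideal gas γ = 7/5.
Adiabatic step (PV^γ = const): P₂ = 2.78×10.5^(7/5) = 74.77 bar; T₂ = 309×10.5^(2/5) = 791.5 K.
Isochoric: P₃ = P₂(T₃/T₂) = 74.77 × (309/791.5) = 29.19 bar.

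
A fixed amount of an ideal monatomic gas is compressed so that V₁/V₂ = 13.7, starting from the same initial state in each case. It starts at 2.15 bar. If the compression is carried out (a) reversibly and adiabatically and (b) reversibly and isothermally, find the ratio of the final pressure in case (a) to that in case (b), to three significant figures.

P_adiabatic / P_isothermal ≈ 5.73

For a monatomic ideal gas γ = 5/3.
Isothermal: P_b = P₁(V₁/V₂) = 2.15×13.7.
Adiabatic: P_a = P₁(V₁/V₂)^γ = 2.15×13.7^(5/3).
P_a/P_b = (V₁/V₂)^(γ−1) = 13.7^(2/3) = 5.726.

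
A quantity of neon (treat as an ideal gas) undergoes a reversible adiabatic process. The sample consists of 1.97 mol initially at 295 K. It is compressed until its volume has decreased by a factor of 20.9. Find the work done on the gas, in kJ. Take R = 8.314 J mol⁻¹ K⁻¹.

W ≈ 47.7 kJ

Adiabatic: T₁V₁^(γ−1) = T₂V₂^(γ−1) ⇒ T₂ = T₁ (V₁/V₂)^(γ−1).
γ = 5/3 for a monatomic ideal gas, so γ−1 = 2/3.
T₂ = 295 × 20.9^(2/3) = 2238 K.
Q = 0, so ΔU = W_on_gas = nCᵥΔT with Cᵥ = R/(γ−1) = 12.47 J/(mol·K).
ΔU = 1.97 × 12.47 × (2238 − 295) = 47740 J.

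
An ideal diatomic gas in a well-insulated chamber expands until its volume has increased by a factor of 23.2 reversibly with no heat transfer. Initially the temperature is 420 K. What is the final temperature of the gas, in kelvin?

For a reversible adiabat TV^(γ−1) is constant, so T₂ = T₁ (V₁/V₂)^(γ−1).
For a diatomic ideal gas γ = 7/5, so γ−1 = 2/5.
T₂ = 420 × (1/23.2)^(2/5) = 119.4 K.

T₂ ≈ 119 K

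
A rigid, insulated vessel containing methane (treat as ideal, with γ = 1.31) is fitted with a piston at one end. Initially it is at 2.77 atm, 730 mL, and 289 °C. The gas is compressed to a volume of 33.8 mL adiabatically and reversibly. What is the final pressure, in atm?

P₂ ≈ 155 atm

Since PV^γ is constant along a reversible adiabat, P₂ = P₁ (V₁/V₂)^γ.
P₂ = 2.77 × (730/33.8)^(1.31) = 155.1 atm.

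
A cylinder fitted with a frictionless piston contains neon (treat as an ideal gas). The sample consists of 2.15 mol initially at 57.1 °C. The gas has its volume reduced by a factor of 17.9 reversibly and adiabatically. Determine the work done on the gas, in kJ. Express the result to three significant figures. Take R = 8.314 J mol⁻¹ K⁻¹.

For a reversible adiabat TV^(γ−1) is constant, so T₂ = T₁ (V₁/V₂)^(γ−1).
γ = 5/3 for a monatomic ideal gas, so γ−1 = 2/3.
T₁ = 57.1 °C = 330.2 K.
T₂ = 330.2 × 17.9^(2/3) = 2260 K.
Q = 0, so ΔU = W_on_gas = nCᵥΔT with Cᵥ = R/(γ−1) = 12.47 J/(mol·K).
ΔU = 2.15 × 12.47 × (2260 − 330.2) = 51740 J.

W ≈ 51.7 kJ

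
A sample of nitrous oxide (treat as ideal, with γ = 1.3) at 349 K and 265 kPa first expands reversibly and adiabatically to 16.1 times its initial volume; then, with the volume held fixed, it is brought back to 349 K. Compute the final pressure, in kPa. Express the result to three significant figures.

Adiabatic step (PV^γ = const): P₂ = 265×(1/16.1)^(1.3) = 7.151 kPa; T₂ = 349×(1/16.1)^(0.3) = 151.6 K.
Isochoric: P₃ = P₂(T₃/T₂) = 7.151 × (349/151.6) = 16.46 kPa.

P₃ ≈ 16.5 kPa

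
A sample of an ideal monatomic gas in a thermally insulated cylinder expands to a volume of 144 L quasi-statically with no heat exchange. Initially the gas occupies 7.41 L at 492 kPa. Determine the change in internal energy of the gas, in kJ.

γ = 5/3 for a monatomic ideal gas.
P₂ = P₁(V₁/V₂)^γ = 492×(7.41/144)^(5/3) = 3.503 kPa.
For a reversible adiabat, W_by_gas = (P₁V₁ − P₂V₂)/(γ−1).
W_by = (492000×0.00741 − 3503×0.144) / (2/3) = 4712 J.
Q = 0 ⇒ ΔU = −W_by = -4712 J.

ΔU ≈ -4.71 kJ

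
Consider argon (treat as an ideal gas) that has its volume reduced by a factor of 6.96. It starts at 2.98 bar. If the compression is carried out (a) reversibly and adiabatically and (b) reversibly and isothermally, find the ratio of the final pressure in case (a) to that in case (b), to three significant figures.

P_adiabatic / P_isothermal ≈ 3.65

For a monatomic ideal gas γ = 5/3.
Isothermal: P_b = P₁(V₁/V₂) = 2.98×6.96.
Adiabatic: P_a = P₁(V₁/V₂)^γ = 2.98×6.96^(5/3).
P_a/P_b = (V₁/V₂)^(γ−1) = 6.96^(2/3) = 3.645.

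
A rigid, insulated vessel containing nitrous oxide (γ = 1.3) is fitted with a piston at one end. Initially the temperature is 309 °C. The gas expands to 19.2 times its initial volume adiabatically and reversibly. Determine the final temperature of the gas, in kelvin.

T₂ ≈ 240 K

Adiabatic: T₁V₁^(γ−1) = T₂V₂^(γ−1) ⇒ T₂ = T₁ (V₁/V₂)^(γ−1).
T₁ = 309 °C = 582.1 K.
T₂ = 582.1 × (1/19.2)^(0.3) = 239.9 K.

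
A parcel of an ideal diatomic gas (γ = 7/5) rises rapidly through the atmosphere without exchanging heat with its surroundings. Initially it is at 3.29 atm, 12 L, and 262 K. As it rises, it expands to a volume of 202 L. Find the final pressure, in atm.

P₂ ≈ 0.0632 atm

Since PV^γ is constant along a reversible adiabat, P₂ = P₁ (V₁/V₂)^γ.
P₂ = 3.29 × (12/202)^(7/5) = 0.06318 atm.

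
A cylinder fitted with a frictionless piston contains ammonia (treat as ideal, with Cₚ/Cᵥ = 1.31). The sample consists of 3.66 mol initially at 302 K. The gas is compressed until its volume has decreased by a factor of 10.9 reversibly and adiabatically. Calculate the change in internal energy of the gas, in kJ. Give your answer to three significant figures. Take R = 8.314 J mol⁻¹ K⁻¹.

ΔU ≈ 32.5 kJ

Adiabatic: T₁V₁^(γ−1) = T₂V₂^(γ−1) ⇒ T₂ = T₁ (V₁/V₂)^(γ−1).
T₂ = 302 × 10.9^(0.31) = 633.3 K.
Q = 0, so ΔU = W_on_gas = nCᵥΔT with Cᵥ = R/(γ−1) = 26.82 J/(mol·K).
ΔU = 3.66 × 26.82 × (633.3 − 302) = 32520 J.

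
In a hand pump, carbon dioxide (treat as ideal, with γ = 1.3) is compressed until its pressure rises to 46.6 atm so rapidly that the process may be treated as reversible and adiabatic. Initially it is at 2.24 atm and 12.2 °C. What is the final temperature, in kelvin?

T₂ ≈ 575 K

Along an adiabat T P^((1−γ)/γ) is constant, so T₂ = T₁ (P₂/P₁)^((γ−1)/γ).
T₁ = 12.2 °C = 285.3 K.
T₂ = 285.3 × (46.6/2.24)^(0.231) = 574.9 K.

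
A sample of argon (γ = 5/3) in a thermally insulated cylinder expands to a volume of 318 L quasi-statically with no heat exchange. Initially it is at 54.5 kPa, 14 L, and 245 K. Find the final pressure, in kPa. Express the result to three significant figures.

Since PV^γ is constant along a reversible adiabat, P₂ = P₁ (V₁/V₂)^γ.
P₂ = 54.5 × (14/318)^(5/3) = 0.2992 kPa.

P₂ ≈ 0.299 kPa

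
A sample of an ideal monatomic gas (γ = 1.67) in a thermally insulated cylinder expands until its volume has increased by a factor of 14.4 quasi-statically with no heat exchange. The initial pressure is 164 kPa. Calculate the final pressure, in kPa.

Adiabatic: P₁V₁^γ = P₂V₂^γ ⇒ P₂ = P₁ (V₁/V₂)^γ.
P₂ = 164 × (1/14.4)^(1.67) = 1.907 kPa.

P₂ ≈ 1.91 kPa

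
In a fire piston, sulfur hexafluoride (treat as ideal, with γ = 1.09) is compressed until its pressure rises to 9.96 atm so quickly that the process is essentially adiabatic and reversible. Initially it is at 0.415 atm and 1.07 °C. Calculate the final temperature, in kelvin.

T₂ ≈ 357 K

Adiabatic: T₂/T₁ = (P₂/P₁)^((γ−1)/γ).
T₁ = 1.07 °C = 274.2 K.
T₂ = 274.2 × (9.96/0.415)^(0.0826) = 356.5 K.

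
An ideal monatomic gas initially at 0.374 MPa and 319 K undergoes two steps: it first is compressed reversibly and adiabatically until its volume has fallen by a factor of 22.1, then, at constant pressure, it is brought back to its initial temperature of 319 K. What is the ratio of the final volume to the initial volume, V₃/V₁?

For a monatomic ideal gas γ = 5/3.
Adiabatic step: V₂/V₁ = 0.04525; T₂ = T₁·22.1^(2/3) = 2512 K.
Isobaric step: V₃/V₂ = T₃/T₂ = 319/2512.
V₃/V₁ = (V₂/V₁)(V₃/V₂) = 0.04525 × (319/2512) = 0.005746.

V₃/V₁ ≈ 0.00575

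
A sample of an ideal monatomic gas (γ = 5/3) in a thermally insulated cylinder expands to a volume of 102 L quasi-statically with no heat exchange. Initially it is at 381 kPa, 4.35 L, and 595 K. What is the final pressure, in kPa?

P₂ ≈ 1.98 kPa

Adiabatic: P₁V₁^γ = P₂V₂^γ ⇒ P₂ = P₁ (V₁/V₂)^γ.
P₂ = 381 × (4.35/102)^(5/3) = 1.983 kPa.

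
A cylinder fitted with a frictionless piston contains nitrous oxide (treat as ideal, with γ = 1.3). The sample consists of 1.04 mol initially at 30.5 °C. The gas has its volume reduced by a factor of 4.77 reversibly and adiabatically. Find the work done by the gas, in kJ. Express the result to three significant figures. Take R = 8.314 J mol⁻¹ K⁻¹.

W ≈ -5.23 kJ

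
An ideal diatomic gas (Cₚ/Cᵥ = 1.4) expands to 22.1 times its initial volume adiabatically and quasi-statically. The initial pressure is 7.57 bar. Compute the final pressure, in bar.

P₂ ≈ 0.0993 bar

Since PV^γ is constant along a reversible adiabat, P₂ = P₁ (V₁/V₂)^γ.
P₂ = 7.57 × (1/22.1)^(1.4) = 0.0993 bar.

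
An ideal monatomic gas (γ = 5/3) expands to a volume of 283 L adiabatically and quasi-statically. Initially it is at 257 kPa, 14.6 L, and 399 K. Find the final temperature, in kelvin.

T₂ ≈ 55.3 K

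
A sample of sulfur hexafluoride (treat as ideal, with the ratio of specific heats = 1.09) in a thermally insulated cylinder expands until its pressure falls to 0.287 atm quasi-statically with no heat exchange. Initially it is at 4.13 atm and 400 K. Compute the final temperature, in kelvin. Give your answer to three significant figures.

Along an adiabat T P^((1−γ)/γ) is constant, so T₂ = T₁ (P₂/P₁)^((γ−1)/γ).
T₂ = 400 × (0.287/4.13)^(0.0826) = 321 K.

T₂ ≈ 321 K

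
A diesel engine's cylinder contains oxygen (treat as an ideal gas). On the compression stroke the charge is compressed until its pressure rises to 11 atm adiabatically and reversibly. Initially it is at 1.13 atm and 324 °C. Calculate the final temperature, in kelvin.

T₂ ≈ 1140 K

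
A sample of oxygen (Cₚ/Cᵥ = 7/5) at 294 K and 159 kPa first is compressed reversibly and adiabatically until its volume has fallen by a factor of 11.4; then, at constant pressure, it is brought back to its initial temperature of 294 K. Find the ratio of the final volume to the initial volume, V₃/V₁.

V₃/V₁ ≈ 0.0331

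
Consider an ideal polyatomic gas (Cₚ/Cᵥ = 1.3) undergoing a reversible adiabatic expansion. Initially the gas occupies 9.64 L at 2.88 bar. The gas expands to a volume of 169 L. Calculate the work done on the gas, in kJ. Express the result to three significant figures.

W ≈ -5.34 kJ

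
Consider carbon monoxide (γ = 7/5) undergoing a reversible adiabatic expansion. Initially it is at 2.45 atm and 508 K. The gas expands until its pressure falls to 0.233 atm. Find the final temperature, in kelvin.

T₂ ≈ 259 K

Adiabatic: T₂/T₁ = (P₂/P₁)^((γ−1)/γ).
T₂ = 508 × (0.233/2.45)^(2/7) = 259.4 K.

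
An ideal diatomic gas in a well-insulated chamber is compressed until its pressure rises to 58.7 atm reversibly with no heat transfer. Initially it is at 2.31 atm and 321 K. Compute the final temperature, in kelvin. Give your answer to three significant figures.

T₂ ≈ 809 K

Adiabatic: T₂/T₁ = (P₂/P₁)^((γ−1)/γ).
For a diatomic ideal gas γ = 7/5, so (γ−1)/γ = 2/7.
T₂ = 321 × (58.7/2.31)^(2/7) = 809 K.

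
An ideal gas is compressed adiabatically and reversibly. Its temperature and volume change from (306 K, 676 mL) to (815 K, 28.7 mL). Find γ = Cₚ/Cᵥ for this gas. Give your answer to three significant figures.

TV^(γ−1) = const ⇒ γ − 1 = ln(T₂/T₁) / ln(V₁/V₂).
γ = 1 + ln(815/306) / ln(676/28.7) = 1.31.

γ ≈ 1.31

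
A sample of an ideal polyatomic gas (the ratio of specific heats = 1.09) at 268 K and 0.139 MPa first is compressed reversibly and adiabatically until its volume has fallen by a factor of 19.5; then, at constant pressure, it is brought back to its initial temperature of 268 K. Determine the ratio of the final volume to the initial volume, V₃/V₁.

V₃/V₁ ≈ 0.0393

Adiabatic step: V₂/V₁ = 0.05128; T₂ = T₁·19.5^(0.09) = 350.1 K.
Isobaric step: V₃/V₂ = T₃/T₂ = 268/350.1.
V₃/V₁ = (V₂/V₁)(V₃/V₂) = 0.05128 × (268/350.1) = 0.03925.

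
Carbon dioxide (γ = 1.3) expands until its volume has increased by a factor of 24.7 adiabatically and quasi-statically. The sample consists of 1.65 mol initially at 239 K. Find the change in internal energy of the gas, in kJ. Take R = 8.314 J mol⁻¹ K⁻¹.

Adiabatic: T₁V₁^(γ−1) = T₂V₂^(γ−1) ⇒ T₂ = T₁ (V₁/V₂)^(γ−1).
T₂ = 239 × (1/24.7)^(0.3) = 91.32 K.
Q = 0, so ΔU = W_on_gas = nCᵥΔT with Cᵥ = R/(γ−1) = 27.71 J/(mol·K).
ΔU = 1.65 × 27.71 × (91.32 − 239) = -6753 J.

ΔU ≈ -6.75 kJ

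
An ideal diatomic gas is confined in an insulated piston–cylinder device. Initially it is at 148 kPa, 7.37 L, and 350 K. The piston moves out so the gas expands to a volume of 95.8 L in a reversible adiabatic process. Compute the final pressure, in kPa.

P₂ ≈ 4.08 kPa

Adiabatic: P₁V₁^γ = P₂V₂^γ ⇒ P₂ = P₁ (V₁/V₂)^γ.
γ = 7/5 for a diatomic ideal gas.
P₂ = 148 × (7.37/95.8)^(7/5) = 4.081 kPa.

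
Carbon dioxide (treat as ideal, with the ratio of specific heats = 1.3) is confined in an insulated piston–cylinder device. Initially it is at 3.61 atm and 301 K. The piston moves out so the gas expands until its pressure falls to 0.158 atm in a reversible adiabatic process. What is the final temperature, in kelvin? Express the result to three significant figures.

T₂ ≈ 146 K

Adiabatic: T₂/T₁ = (P₂/P₁)^((γ−1)/γ).
T₂ = 301 × (0.158/3.61)^(0.231) = 146.2 K.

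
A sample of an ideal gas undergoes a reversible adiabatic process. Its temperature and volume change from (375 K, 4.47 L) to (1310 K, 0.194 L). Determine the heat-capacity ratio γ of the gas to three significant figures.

γ ≈ 1.40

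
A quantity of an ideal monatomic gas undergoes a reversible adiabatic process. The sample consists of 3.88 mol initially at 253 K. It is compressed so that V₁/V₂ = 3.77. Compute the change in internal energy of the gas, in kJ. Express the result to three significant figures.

ΔU ≈ 17.4 kJ

Adiabatic: T₁V₁^(γ−1) = T₂V₂^(γ−1) ⇒ T₂ = T₁ (V₁/V₂)^(γ−1).
γ = 5/3 for a monatomic ideal gas, so γ−1 = 2/3.
T₂ = 253 × 3.77^(2/3) = 612.8 K.
Q = 0, so ΔU = W_on_gas = nCᵥΔT with Cᵥ = R/(γ−1) = 12.47 J/(mol·K).
ΔU = 3.88 × 12.47 × (612.8 − 253) = 17410 J.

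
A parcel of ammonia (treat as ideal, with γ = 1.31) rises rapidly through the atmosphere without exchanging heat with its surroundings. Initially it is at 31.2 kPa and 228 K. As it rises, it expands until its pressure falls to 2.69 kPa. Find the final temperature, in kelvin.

T₂ ≈ 128 K

Along an adiabat T P^((1−γ)/γ) is constant, so T₂ = T₁ (P₂/P₁)^((γ−1)/γ).
T₂ = 228 × (2.69/31.2)^(0.237) = 127.7 K.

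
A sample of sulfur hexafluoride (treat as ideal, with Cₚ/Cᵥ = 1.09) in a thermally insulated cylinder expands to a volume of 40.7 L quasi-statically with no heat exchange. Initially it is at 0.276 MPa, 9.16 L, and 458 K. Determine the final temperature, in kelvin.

T₂ ≈ 400 K

For a reversible adiabat TV^(γ−1) is constant, so T₂ = T₁ (V₁/V₂)^(γ−1).
T₂ = 458 × (9.16/40.7)^(0.09) = 400.5 K.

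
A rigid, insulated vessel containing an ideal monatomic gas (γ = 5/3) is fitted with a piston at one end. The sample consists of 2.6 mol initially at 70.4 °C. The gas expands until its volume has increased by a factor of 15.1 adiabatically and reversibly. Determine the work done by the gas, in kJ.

W ≈ 9.32 kJ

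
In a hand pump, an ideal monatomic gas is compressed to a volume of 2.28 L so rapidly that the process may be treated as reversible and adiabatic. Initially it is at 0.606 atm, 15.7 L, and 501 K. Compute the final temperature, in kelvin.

Adiabatic: T₁V₁^(γ−1) = T₂V₂^(γ−1) ⇒ T₂ = T₁ (V₁/V₂)^(γ−1).
γ = 5/3 for a monatomic ideal gas.
T₂ = 501 × (15.7/2.28)^(2/3) = 1813 K.

T₂ ≈ 1810 K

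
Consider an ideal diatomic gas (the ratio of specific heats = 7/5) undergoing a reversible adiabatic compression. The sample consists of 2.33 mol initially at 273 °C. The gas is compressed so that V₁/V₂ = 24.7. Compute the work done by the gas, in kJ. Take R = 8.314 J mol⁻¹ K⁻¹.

W ≈ -68.9 kJ

Adiabatic: T₁V₁^(γ−1) = T₂V₂^(γ−1) ⇒ T₂ = T₁ (V₁/V₂)^(γ−1).
T₁ = 273 °C = 546.1 K.
T₂ = 546.1 × 24.7^(2/5) = 1970 K.
Q = 0, so ΔU = W_on_gas = nCᵥΔT with Cᵥ = R/(γ−1) = 20.79 J/(mol·K).
ΔU = 2.33 × 20.79 × (1970 − 546.1) = 68940 J.
Work done by the gas = −ΔU = -68940 J.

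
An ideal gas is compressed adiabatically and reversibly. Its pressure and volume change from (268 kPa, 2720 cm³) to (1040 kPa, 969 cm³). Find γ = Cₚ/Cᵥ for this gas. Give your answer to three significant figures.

γ ≈ 1.31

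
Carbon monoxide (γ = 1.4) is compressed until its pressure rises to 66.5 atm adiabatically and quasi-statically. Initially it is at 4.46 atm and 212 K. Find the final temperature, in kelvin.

Along an adiabat T P^((1−γ)/γ) is constant, so T₂ = T₁ (P₂/P₁)^((γ−1)/γ).
T₂ = 212 × (66.5/4.46)^(0.286) = 458.8 K.

T₂ ≈ 459 K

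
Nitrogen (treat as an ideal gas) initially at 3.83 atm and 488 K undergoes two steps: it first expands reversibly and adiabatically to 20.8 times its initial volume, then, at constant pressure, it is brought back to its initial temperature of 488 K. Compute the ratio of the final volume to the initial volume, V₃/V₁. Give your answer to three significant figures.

For a diatomic ideal gas γ = 7/5.
Adiabatic step: V₂/V₁ = 20.8; T₂ = T₁·(1/20.8)^(2/5) = 144.9 K.
Isobaric step: V₃/V₂ = T₃/T₂ = 488/144.9.
V₃/V₁ = (V₂/V₁)(V₃/V₂) = 20.8 × (488/144.9) = 70.03.

V₃/V₁ ≈ 70.0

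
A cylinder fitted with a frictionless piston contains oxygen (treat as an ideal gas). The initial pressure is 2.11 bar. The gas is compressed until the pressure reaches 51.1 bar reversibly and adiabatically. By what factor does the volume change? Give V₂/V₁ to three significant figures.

From PV^γ = const, V₂/V₁ = (P₁/P₂)^(1/γ).
For a diatomic ideal gas γ = 7/5.
V₂/V₁ = (2.11/51.1)^(5/7) = 0.1026.

V₂/V₁ ≈ 0.103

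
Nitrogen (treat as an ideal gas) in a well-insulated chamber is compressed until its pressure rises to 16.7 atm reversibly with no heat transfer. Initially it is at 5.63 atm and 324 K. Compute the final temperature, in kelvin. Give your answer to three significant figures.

T₂ ≈ 442 K

Along an adiabat T P^((1−γ)/γ) is constant, so T₂ = T₁ (P₂/P₁)^((γ−1)/γ).
For a diatomic ideal gas γ = 7/5, so (γ−1)/γ = 2/7.
T₂ = 324 × (16.7/5.63)^(2/7) = 442 K.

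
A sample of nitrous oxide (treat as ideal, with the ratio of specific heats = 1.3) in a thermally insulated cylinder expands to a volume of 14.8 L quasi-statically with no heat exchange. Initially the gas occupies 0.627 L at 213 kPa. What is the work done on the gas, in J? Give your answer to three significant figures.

P₂ = P₁(V₁/V₂)^γ = 213×(0.627/14.8)^(1.3) = 3.495 kPa.
For a reversible adiabat, W_by_gas = (P₁V₁ − P₂V₂)/(γ−1).
W_by = (213000×0.000627 − 3495×0.0148) / (0.3) = 272.7 J.
W_on_gas = −W_by = -272.7 J.

W ≈ -273 J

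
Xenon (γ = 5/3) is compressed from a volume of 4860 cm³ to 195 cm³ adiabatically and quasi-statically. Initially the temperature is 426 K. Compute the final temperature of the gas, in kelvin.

T₂ ≈ 3630 K

Adiabatic: T₁V₁^(γ−1) = T₂V₂^(γ−1) ⇒ T₂ = T₁ (V₁/V₂)^(γ−1).
T₂ = 426 × (4860/195)^(2/3) = 3635 K.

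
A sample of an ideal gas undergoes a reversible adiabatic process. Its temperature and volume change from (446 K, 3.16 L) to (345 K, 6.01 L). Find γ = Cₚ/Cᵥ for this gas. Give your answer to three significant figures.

γ ≈ 1.40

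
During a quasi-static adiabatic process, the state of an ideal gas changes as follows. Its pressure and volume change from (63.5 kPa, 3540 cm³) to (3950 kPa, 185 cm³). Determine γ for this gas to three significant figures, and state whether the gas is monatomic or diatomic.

PV^γ = const ⇒ γ = ln(P₂/P₁) / ln(V₁/V₂).
γ = ln(3950/63.5) / ln(3540/185) = 1.399.
γ ≈ 1.40 is close to 7/5, so the gas is diatomic.

γ ≈ 1.40; diatomic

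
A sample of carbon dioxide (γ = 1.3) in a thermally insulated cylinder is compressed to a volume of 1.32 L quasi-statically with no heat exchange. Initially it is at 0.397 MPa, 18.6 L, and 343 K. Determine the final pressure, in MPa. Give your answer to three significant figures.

P₂ ≈ 12.4 MPa

Since PV^γ is constant along a reversible adiabat, P₂ = P₁ (V₁/V₂)^γ.
P₂ = 0.397 × (18.6/1.32)^(1.3) = 12.37 MPa.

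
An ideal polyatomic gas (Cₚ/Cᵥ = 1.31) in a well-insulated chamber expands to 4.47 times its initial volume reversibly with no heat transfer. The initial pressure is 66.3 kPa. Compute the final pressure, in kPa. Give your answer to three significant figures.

P₂ ≈ 9.32 kPa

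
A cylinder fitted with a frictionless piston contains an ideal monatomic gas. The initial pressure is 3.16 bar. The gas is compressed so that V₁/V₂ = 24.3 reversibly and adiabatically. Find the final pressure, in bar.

P₂ ≈ 644 bar

Since PV^γ is constant along a reversible adiabat, P₂ = P₁ (V₁/V₂)^γ.
For a monatomic ideal gas γ = 5/3.
P₂ = 3.16 × 24.3^(5/3) = 644.2 bar.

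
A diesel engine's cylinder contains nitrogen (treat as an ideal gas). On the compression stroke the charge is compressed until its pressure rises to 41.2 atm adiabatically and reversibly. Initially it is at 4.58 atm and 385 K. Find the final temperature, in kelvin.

Along an adiabat T P^((1−γ)/γ) is constant, so T₂ = T₁ (P₂/P₁)^((γ−1)/γ).
For a diatomic ideal gas γ = 7/5, so (γ−1)/γ = 2/7.
T₂ = 385 × (41.2/4.58)^(2/7) = 721.2 K.

T₂ ≈ 721 K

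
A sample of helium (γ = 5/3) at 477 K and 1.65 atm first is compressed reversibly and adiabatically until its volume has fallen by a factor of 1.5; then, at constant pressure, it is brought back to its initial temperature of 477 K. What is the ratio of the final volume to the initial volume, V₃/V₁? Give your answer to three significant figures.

Adiabatic step: V₂/V₁ = 0.6667; T₂ = T₁·1.5^(2/3) = 625 K.
Isobaric step: V₃/V₂ = T₃/T₂ = 477/625.
V₃/V₁ = (V₂/V₁)(V₃/V₂) = 0.6667 × (477/625) = 0.5088.

V₃/V₁ ≈ 0.509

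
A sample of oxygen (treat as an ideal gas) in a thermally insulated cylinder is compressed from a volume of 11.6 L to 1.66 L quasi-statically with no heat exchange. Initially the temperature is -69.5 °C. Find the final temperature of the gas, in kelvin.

T₂ ≈ 443 K

Adiabatic: T₁V₁^(γ−1) = T₂V₂^(γ−1) ⇒ T₂ = T₁ (V₁/V₂)^(γ−1).
For a diatomic ideal gas γ = 7/5, so γ−1 = 2/5.
T₁ = -69.5 °C = 203.6 K.
T₂ = 203.6 × (11.6/1.66)^(2/5) = 443.2 K.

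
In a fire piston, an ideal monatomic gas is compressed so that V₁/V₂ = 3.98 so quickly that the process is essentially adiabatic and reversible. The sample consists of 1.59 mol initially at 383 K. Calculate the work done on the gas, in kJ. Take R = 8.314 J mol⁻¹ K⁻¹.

W ≈ 11.5 kJ

Adiabatic: T₁V₁^(γ−1) = T₂V₂^(γ−1) ⇒ T₂ = T₁ (V₁/V₂)^(γ−1).
γ = 5/3 for a monatomic ideal gas, so γ−1 = 2/3.
T₂ = 383 × 3.98^(2/3) = 961.9 K.
Q = 0, so ΔU = W_on_gas = nCᵥΔT with Cᵥ = R/(γ−1) = 12.47 J/(mol·K).
ΔU = 1.59 × 12.47 × (961.9 − 383) = 11480 J.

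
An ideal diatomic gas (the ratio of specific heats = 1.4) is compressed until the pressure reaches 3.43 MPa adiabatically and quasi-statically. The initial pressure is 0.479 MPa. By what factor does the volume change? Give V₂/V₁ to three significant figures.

From PV^γ = const, V₂/V₁ = (P₁/P₂)^(1/γ).
V₂/V₁ = (0.479/3.43)^(0.714) = 0.2451.

V₂/V₁ ≈ 0.245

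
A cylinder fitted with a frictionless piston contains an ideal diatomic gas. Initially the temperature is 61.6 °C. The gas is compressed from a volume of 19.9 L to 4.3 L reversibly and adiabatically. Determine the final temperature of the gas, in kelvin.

T₂ ≈ 618 K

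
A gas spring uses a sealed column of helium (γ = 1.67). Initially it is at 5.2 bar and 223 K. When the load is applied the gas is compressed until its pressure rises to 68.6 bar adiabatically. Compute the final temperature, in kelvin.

Adiabatic: T₂/T₁ = (P₂/P₁)^((γ−1)/γ).
T₂ = 223 × (68.6/5.2)^(0.401) = 627.7 K.

T₂ ≈ 628 K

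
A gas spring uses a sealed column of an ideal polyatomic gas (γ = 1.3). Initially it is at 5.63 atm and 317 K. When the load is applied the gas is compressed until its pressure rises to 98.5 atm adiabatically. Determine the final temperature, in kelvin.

T₂ ≈ 614 K

Adiabatic: T₂/T₁ = (P₂/P₁)^((γ−1)/γ).
T₂ = 317 × (98.5/5.63)^(0.231) = 613.6 K.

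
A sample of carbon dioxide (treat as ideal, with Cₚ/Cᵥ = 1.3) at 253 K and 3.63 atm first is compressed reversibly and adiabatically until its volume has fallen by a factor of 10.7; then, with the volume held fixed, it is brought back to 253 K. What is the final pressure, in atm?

Adiabatic step (PV^γ = const): P₂ = 3.63×10.7^(1.3) = 79.09 atm; T₂ = 253×10.7^(0.3) = 515.2 K.
Isochoric: P₃ = P₂(T₃/T₂) = 79.09 × (253/515.2) = 38.84 atm.

P₃ ≈ 38.8 atm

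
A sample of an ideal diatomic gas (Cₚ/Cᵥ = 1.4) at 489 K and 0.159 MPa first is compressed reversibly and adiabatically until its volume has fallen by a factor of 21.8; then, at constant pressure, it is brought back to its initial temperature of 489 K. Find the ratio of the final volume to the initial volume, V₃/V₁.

Adiabatic step: V₂/V₁ = 0.04587; T₂ = T₁·21.8^(0.4) = 1678 K.
Isobaric step: V₃/V₂ = T₃/T₂ = 489/1678.
V₃/V₁ = (V₂/V₁)(V₃/V₂) = 0.04587 × (489/1678) = 0.01337.

V₃/V₁ ≈ 0.0134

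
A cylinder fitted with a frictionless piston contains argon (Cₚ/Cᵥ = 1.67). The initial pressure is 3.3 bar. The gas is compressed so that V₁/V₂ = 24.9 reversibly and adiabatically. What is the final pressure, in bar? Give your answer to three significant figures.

Adiabatic: P₁V₁^γ = P₂V₂^γ ⇒ P₂ = P₁ (V₁/V₂)^γ.
P₂ = 3.3 × 24.9^(1.67) = 708.2 bar.

P₂ ≈ 708 bar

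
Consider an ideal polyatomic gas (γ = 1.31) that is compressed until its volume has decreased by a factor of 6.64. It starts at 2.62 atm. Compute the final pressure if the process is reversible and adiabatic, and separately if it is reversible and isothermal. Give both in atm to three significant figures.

Isothermal: P₂ = P₁(V₁/V₂) = 2.62×6.64 = 17.4 atm.
Adiabatic: P₂ = P₁(V₁/V₂)^γ = 2.62×6.64^(1.31) = 31.29 atm.

adiabatic: 31.3 atm; isothermal: 17.4 atm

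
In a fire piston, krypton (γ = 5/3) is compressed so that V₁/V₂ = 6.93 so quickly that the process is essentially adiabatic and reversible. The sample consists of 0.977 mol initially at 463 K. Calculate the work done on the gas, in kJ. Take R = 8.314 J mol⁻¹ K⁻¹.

W ≈ 14.9 kJ

Adiabatic: T₁V₁^(γ−1) = T₂V₂^(γ−1) ⇒ T₂ = T₁ (V₁/V₂)^(γ−1).
T₂ = 463 × 6.93^(2/3) = 1683 K.
Q = 0, so ΔU = W_on_gas = nCᵥΔT with Cᵥ = R/(γ−1) = 12.47 J/(mol·K).
ΔU = 0.977 × 12.47 × (1683 − 463) = 14860 J.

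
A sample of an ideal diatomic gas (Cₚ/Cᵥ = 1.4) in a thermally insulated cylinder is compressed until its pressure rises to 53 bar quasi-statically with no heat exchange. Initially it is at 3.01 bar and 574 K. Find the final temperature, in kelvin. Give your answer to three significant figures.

T₂ ≈ 1300 K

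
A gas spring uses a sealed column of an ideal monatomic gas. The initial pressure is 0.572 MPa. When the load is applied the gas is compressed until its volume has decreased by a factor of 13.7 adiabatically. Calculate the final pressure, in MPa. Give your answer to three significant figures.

P₂ ≈ 44.9 MPa

Adiabatic: P₁V₁^γ = P₂V₂^γ ⇒ P₂ = P₁ (V₁/V₂)^γ.
For a monatomic ideal gas γ = 5/3.
P₂ = 0.572 × 13.7^(5/3) = 44.87 MPa.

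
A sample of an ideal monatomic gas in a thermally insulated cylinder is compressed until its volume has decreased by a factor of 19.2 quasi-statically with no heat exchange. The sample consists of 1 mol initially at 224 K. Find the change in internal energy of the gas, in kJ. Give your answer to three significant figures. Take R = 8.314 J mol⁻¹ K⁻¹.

ΔU ≈ 17.2 kJ

For a reversible adiabat TV^(γ−1) is constant, so T₂ = T₁ (V₁/V₂)^(γ−1).
γ = 5/3 for a monatomic ideal gas, so γ−1 = 2/3.
T₂ = 224 × 19.2^(2/3) = 1606 K.
Q = 0, so ΔU = W_on_gas = nCᵥΔT with Cᵥ = R/(γ−1) = 12.47 J/(mol·K).
ΔU = 1 × 12.47 × (1606 − 224) = 17240 J.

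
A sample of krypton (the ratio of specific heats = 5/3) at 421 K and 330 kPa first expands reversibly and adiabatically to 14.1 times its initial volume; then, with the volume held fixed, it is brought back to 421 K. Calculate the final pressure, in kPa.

P₃ ≈ 23.4 kPa

Adiabatic step (PV^γ = const): P₂ = 330×(1/14.1)^(5/3) = 4.01 kPa; T₂ = 421×(1/14.1)^(2/3) = 72.13 K.
Isochoric: P₃ = P₂(T₃/T₂) = 4.01 × (421/72.13) = 23.4 kPa.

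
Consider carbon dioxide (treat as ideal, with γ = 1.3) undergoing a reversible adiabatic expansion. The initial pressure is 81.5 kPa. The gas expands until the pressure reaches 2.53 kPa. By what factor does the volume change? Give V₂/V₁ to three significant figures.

From PV^γ = const, V₂/V₁ = (P₁/P₂)^(1/γ).
V₂/V₁ = (81.5/2.53)^(0.769) = 14.46.

V₂/V₁ ≈ 14.5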